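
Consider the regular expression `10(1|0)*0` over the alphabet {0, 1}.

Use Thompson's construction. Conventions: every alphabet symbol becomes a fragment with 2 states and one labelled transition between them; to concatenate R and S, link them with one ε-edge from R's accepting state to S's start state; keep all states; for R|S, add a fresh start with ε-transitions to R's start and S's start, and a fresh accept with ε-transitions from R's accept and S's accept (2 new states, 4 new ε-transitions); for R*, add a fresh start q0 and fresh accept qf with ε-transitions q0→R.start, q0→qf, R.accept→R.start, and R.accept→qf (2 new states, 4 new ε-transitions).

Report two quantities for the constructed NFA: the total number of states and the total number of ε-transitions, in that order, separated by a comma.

14, 11

Recursing over subexpressions:
Each of the 5 symbol leaves contributes 2 states and 0 ε-transitions.
  1|0 → 6 states, 4 ε-transitions
  (1|0)* → 8 states, 8 ε-transitions
  10(1|0)*0 → 14 states, 11 ε-transitions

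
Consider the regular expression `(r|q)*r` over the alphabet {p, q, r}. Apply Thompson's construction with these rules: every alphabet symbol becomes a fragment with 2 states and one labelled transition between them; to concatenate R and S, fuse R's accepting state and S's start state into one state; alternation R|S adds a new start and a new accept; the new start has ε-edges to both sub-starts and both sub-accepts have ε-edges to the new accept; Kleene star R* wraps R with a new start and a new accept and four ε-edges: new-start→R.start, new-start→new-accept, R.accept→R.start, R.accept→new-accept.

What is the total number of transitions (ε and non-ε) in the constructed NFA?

11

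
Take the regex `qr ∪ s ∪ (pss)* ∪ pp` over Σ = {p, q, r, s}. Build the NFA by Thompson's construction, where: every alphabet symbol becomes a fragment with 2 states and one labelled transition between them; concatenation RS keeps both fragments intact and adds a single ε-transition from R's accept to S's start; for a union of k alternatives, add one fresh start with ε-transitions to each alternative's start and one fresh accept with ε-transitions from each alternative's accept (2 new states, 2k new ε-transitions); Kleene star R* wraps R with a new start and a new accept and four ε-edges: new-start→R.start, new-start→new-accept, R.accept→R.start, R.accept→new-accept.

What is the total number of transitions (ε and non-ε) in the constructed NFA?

24

Per subexpression:
Each of the 8 symbol leaves contributes 1 transition (1 symbol, 0 ε).
  qr : 3 transitions (2 symbol, 1 ε)
  pss : 5 transitions (3 symbol, 2 ε)
  (pss)* : 9 transitions (3 symbol, 6 ε)
  pp : 3 transitions (2 symbol, 1 ε)
  qr ∪ s ∪ (pss)* ∪ pp : 24 transitions (8 symbol, 16 ε)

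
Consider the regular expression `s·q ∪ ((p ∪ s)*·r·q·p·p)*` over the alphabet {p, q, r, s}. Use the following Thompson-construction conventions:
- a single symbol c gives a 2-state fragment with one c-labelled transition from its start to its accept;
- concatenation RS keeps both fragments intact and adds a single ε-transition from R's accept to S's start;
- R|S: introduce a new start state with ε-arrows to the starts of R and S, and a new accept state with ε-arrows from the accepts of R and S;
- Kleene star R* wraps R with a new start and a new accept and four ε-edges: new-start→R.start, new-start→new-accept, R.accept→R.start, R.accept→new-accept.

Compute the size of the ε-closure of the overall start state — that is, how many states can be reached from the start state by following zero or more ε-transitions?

11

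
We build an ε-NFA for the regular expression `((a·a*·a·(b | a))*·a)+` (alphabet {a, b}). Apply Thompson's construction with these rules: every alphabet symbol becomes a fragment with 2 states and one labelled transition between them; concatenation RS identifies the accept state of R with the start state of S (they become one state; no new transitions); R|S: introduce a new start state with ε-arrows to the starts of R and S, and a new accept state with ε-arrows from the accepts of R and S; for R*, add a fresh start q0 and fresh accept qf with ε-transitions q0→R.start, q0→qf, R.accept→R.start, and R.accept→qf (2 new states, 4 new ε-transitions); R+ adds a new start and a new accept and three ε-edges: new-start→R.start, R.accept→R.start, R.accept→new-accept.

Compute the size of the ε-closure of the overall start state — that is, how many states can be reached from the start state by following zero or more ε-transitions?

Compute the ε-closure size of each fragment's start state recursively; a symbol fragment's start has no outgoing ε-edge, so its closure is just itself (size 1).
  a* → new start has ε-edges to the inner start and to the new accept, so C = 2 + 1 = 3
  b | a → new start ε-reaches every alternative's start; none of them accept ε, so the new accept is not reached: C = 1 + 1 + 1 = 3
  a·a*·a·(b | a) → C equals the left operand's closure size = 1 (its accept is not ε-reachable, so the closure stops there)
  (a·a*·a·(b | a))* → the star's fresh start ε-reaches both the body's start and the fresh accept: C = 2 + 1 = 3
  (a·a*·a·(b | a))*·a → the left operand accepts ε, so the closure extends into the next operand (the shared merged state is already counted); C = 3 + (1−1) = 3
  ((a·a*·a·(b | a))*·a)+ → new start ε-reaches only the body's start; the new accept needs a symbol first: C = 1 + 3 = 4

4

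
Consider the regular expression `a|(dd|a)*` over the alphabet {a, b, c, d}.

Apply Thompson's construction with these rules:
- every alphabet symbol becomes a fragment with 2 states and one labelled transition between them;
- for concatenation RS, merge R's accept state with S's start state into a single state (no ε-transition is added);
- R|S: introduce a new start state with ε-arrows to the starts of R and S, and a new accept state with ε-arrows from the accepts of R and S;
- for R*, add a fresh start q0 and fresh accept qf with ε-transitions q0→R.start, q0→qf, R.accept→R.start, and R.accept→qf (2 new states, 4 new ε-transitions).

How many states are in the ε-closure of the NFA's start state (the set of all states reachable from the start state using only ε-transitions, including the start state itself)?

Compute the ε-closure size of each fragment's start state recursively; a symbol fragment's start has no outgoing ε-edge, so its closure is just itself (size 1).
  dd — same as the first factor's closure: |ε-closure| = 1
  dd|a — |ε-closure| = 1 + 1 + 1 = 3 (the new accept is not ε-reachable since no branch accepts ε)
  (dd|a)* — the star's fresh start ε-reaches both the body's start and the fresh accept: |ε-closure| = 2 + 3 = 5
  a|(dd|a)* — |ε-closure| = 1 (new start) + (1 + 5) + 1 (new accept, since some branch ε-reaches its own accept) = 8

8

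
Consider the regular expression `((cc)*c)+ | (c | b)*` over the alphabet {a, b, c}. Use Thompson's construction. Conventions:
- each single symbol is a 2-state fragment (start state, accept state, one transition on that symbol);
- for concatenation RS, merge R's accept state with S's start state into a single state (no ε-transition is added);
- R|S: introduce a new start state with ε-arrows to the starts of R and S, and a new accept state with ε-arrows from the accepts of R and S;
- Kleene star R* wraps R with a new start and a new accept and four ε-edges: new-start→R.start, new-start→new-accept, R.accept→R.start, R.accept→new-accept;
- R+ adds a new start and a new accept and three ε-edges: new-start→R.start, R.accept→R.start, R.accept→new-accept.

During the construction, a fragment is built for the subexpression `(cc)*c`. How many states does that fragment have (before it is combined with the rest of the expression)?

6

Fragment for `(cc)*c`:
Each of the 3 symbol leaves contributes a 2-state fragment.
  cc : 3 states
  (cc)* : 5 states
  (cc)*c : 6 states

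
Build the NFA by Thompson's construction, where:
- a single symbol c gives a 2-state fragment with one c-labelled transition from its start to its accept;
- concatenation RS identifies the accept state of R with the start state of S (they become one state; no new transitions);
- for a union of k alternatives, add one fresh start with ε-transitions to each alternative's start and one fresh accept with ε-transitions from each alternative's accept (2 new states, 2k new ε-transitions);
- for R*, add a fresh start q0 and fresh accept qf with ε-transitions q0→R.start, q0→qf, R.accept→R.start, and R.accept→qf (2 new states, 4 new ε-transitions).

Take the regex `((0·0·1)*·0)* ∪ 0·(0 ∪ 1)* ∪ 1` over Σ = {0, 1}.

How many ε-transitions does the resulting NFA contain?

22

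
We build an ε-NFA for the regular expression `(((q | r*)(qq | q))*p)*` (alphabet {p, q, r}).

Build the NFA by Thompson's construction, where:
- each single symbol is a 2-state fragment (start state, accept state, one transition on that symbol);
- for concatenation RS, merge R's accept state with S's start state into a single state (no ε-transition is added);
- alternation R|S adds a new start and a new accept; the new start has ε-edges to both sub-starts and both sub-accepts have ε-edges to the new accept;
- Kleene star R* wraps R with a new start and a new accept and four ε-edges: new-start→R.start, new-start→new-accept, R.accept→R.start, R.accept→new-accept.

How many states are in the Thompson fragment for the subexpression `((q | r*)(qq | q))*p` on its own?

Fragment for `((q | r*)(qq | q))*p`:
Each of the 6 symbol leaves contributes a 2-state fragment.
  r* : 4 states
  q | r* : 8 states
  qq : 3 states
  qq | q : 7 states
  (q | r*)(qq | q) : 14 states
  ((q | r*)(qq | q))* : 16 states
  ((q | r*)(qq | q))*p : 17 states

17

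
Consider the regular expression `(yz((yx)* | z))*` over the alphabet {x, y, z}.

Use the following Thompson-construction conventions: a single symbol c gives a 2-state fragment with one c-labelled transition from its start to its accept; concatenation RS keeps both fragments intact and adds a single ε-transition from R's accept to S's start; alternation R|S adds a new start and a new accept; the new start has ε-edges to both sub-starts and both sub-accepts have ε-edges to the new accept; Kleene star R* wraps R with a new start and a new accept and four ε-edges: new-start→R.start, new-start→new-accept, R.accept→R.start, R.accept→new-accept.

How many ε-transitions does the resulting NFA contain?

15

By structural recursion:
Each of the 5 symbol leaves contributes 0 ε-transitions.
  yx → 1 ε-transition
  (yx)* → 5 ε-transitions
  (yx)* | z → 9 ε-transitions
  yz((yx)* | z) → 11 ε-transitions
  (yz((yx)* | z))* → 15 ε-transitions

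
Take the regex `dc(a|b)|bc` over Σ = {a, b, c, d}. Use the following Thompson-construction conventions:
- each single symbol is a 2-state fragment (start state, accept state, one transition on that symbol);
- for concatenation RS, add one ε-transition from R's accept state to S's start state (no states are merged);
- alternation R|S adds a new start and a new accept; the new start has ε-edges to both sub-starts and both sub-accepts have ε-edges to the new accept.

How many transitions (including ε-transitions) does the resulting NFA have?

Building bottom-up:
Each of the 6 symbol leaves contributes 1 transition (1 symbol, 0 ε).
  a|b = 6 transitions (2 symbol, 4 ε)
  dc(a|b) = 10 transitions (4 symbol, 6 ε)
  bc = 3 transitions (2 symbol, 1 ε)
  dc(a|b)|bc = 17 transitions (6 symbol, 11 ε)

17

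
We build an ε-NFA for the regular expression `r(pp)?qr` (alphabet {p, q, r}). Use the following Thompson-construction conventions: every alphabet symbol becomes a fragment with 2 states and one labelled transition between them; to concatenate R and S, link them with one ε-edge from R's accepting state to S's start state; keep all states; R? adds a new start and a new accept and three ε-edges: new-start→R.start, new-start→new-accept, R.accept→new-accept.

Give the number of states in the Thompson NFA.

Building bottom-up:
Each of the 5 symbol leaves contributes a 2-state fragment.
  pp — 4 states
  (pp)? — 6 states
  r(pp)?qr — 12 states

12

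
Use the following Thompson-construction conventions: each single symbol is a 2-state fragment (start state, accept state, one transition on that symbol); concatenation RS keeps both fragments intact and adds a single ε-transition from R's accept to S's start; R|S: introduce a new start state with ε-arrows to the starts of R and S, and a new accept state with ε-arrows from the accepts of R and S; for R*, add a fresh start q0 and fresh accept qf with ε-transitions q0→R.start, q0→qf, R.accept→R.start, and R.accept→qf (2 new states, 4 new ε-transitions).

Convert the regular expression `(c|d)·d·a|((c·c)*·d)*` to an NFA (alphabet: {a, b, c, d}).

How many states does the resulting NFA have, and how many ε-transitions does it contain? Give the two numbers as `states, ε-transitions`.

22, 20

Per subexpression:
Each of the 7 symbol leaves contributes 2 states and 0 ε-transitions.
  c|d — 6 states, 4 ε-transitions
  (c|d)·d·a — 10 states, 6 ε-transitions
  c·c — 4 states, 1 ε-transition
  (c·c)* — 6 states, 5 ε-transitions
  (c·c)*·d — 8 states, 6 ε-transitions
  ((c·c)*·d)* — 10 states, 10 ε-transitions
  (c|d)·d·a|((c·c)*·d)* — 22 states, 20 ε-transitions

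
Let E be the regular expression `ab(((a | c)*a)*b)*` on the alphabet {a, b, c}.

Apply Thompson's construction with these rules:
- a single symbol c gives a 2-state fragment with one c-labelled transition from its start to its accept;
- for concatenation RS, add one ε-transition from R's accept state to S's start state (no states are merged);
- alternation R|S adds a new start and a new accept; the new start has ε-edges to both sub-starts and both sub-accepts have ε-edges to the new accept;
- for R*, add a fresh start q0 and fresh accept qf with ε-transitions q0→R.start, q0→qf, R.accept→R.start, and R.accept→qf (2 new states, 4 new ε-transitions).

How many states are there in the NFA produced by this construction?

Recursing over subexpressions:
Each of the 6 symbol leaves contributes a 2-state fragment.
  a | c : 6 states
  (a | c)* : 8 states
  (a | c)*a : 10 states
  ((a | c)*a)* : 12 states
  ((a | c)*a)*b : 14 states
  (((a | c)*a)*b)* : 16 states
  ab(((a | c)*a)*b)* : 20 states

20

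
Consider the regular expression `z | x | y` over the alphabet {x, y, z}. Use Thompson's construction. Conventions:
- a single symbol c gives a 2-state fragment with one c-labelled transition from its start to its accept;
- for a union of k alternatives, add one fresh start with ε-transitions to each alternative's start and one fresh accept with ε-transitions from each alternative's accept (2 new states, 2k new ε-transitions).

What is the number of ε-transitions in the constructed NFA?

Recursing over subexpressions:
Each of the 3 symbol leaves contributes 0 ε-transitions.
  z | x | y = 6 ε-transitions

6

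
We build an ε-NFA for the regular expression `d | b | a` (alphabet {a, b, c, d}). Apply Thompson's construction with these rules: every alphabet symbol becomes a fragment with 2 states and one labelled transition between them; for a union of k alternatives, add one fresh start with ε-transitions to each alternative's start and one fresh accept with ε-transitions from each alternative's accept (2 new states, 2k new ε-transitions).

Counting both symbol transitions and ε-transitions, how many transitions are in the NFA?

By structural recursion:
Each of the 3 symbol leaves contributes 1 transition (1 symbol, 0 ε).
  d | b | a : 9 transitions (3 symbol, 6 ε)

9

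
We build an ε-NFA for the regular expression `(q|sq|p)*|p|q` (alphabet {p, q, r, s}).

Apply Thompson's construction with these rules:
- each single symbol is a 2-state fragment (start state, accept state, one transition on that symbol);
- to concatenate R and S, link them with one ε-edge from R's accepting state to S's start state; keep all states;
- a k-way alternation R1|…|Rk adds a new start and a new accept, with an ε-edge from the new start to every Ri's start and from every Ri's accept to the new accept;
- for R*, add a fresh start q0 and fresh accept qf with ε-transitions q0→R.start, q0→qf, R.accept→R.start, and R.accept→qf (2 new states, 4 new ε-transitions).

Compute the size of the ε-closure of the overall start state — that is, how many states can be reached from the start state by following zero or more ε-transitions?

10

Let C(F) = |ε-closure(F.start)| within fragment F, and note whether F accepts ε. Symbol fragments have C = 1 and do not accept ε. Then:
  sq → same as the first factor's closure: C = 1
  q|sq|p → C = 1 + 1 + 1 + 1 = 4 (the new accept is not ε-reachable since no branch accepts ε)
  (q|sq|p)* → the star's fresh start ε-reaches both the body's start and the fresh accept: C = 2 + 4 = 6
  (q|sq|p)*|p|q → new start ε-reaches every alternative's start; at least one alternative accepts ε, so the union's new accept is reached too: C = 1 + 6 + 1 + 1 + 1 = 10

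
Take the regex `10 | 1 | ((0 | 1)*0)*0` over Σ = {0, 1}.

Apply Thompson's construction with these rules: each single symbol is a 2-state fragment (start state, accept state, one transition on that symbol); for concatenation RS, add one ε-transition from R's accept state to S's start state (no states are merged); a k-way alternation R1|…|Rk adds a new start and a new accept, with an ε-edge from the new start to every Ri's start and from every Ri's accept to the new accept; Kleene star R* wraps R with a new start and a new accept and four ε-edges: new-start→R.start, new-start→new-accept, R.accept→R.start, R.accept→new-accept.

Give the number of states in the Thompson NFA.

Building bottom-up:
Each of the 7 symbol leaves contributes a 2-state fragment.
  10 : 4 states
  0 | 1 : 6 states
  (0 | 1)* : 8 states
  (0 | 1)*0 : 10 states
  ((0 | 1)*0)* : 12 states
  ((0 | 1)*0)*0 : 14 states
  10 | 1 | ((0 | 1)*0)*0 : 22 states

22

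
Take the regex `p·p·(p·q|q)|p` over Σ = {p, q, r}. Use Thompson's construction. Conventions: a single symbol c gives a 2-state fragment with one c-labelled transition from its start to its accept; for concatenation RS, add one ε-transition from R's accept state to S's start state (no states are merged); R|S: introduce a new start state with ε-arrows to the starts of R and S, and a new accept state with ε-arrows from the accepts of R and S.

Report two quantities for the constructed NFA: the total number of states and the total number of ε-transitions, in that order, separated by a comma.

16, 11

Building bottom-up:
Each of the 6 symbol leaves contributes 2 states and 0 ε-transitions.
  p·q → 4 states, 1 ε-transition
  p·q|q → 8 states, 5 ε-transitions
  p·p·(p·q|q) → 12 states, 7 ε-transitions
  p·p·(p·q|q)|p → 16 states, 11 ε-transitions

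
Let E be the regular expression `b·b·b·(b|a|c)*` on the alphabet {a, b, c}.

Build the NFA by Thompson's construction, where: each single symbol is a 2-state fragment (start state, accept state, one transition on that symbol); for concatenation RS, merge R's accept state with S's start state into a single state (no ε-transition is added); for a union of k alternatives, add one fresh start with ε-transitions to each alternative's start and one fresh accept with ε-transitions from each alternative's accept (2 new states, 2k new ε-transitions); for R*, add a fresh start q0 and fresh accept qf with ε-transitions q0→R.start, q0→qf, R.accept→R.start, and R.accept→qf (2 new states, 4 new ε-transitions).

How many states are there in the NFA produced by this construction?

Building bottom-up:
Each of the 6 symbol leaves contributes a 2-state fragment.
  b|a|c → 8 states
  (b|a|c)* → 10 states
  b·b·b·(b|a|c)* → 13 states

13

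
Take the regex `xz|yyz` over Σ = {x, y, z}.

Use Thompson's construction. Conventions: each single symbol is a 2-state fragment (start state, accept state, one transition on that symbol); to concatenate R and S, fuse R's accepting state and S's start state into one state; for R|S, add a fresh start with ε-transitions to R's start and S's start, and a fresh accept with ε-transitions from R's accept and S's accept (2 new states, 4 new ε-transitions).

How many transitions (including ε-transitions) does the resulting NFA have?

9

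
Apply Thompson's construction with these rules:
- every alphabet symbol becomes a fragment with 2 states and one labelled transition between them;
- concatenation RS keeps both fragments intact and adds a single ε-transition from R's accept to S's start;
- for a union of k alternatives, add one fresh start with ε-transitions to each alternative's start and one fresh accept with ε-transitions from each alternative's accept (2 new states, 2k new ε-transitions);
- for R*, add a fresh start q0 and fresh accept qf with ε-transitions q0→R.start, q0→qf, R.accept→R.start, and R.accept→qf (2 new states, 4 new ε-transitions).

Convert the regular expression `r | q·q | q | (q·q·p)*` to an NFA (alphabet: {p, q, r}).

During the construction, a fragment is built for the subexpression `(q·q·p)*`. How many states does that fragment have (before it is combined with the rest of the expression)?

Fragment for `(q·q·p)*`:
Each of the 3 symbol leaves contributes a 2-state fragment.
  q·q·p → 6 states
  (q·q·p)* → 8 states

8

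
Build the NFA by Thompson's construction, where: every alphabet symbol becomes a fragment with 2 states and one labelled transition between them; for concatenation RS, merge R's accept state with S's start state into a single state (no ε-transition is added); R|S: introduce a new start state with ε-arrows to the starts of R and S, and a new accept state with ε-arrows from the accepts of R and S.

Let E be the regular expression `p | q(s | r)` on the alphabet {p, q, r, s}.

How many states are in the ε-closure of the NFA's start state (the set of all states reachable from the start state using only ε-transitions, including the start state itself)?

Work bottom-up. For each fragment F, track |ε-closure(F.start)| and whether F's accept lies in that closure (i.e. whether F accepts ε). A single-symbol fragment has closure size 1 and does not accept ε.
  s | r : new start ε-reaches every alternative's start; none of them accept ε, so the new accept is not reached: |ε-closure| = 1 + 1 + 1 = 3
  q(s | r) : |ε-closure| equals the left operand's closure size = 1 (its accept is not ε-reachable, so the closure stops there)
  p | q(s | r) : |ε-closure| = 1 + 1 + 1 = 3 (the new accept is not ε-reachable since no branch accepts ε)

3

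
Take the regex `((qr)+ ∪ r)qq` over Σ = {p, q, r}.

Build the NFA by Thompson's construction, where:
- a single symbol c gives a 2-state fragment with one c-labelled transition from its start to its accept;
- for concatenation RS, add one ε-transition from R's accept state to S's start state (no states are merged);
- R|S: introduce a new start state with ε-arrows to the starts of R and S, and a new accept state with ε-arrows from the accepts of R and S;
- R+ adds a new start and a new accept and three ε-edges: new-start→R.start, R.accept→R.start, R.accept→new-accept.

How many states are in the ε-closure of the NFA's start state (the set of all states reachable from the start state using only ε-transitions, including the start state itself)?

4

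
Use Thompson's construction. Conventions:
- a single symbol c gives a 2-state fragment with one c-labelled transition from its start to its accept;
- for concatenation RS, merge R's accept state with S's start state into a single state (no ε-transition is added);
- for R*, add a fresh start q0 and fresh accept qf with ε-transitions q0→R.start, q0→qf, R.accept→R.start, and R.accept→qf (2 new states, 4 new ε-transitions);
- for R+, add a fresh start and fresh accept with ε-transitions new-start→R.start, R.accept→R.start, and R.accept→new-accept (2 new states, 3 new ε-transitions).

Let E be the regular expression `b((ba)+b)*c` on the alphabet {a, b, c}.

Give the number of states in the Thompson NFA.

10

Recursing over subexpressions:
Each of the 5 symbol leaves contributes a 2-state fragment.
  ba : 3 states
  (ba)+ : 5 states
  (ba)+b : 6 states
  ((ba)+b)* : 8 states
  b((ba)+b)*c : 10 states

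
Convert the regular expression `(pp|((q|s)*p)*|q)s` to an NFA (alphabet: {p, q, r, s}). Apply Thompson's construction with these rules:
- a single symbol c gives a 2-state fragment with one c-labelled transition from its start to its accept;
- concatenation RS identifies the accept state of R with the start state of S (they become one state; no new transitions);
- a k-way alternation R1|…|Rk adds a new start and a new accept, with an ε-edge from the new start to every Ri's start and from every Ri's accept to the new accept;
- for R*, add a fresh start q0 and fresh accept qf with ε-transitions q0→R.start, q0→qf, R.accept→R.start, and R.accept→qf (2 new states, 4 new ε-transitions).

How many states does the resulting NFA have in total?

19

Per subexpression:
Each of the 7 symbol leaves contributes a 2-state fragment.
  pp → 3 states
  q|s → 6 states
  (q|s)* → 8 states
  (q|s)*p → 9 states
  ((q|s)*p)* → 11 states
  pp|((q|s)*p)*|q → 18 states
  (pp|((q|s)*p)*|q)s → 19 states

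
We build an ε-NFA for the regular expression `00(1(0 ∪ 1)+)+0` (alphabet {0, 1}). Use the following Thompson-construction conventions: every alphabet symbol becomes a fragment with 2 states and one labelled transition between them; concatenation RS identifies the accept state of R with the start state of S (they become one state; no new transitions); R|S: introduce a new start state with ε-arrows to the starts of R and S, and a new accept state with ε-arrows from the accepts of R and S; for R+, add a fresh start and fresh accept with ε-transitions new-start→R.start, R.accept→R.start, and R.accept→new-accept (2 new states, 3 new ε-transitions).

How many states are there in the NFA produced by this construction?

14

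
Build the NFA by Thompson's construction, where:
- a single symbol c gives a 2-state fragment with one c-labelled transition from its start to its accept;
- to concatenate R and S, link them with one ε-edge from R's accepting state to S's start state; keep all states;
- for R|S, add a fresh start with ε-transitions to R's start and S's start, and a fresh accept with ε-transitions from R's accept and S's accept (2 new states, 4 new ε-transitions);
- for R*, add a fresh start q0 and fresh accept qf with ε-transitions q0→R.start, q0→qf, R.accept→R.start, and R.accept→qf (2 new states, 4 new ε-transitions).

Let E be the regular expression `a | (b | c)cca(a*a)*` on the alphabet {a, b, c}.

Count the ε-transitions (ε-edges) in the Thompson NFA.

Bottom-up over the parse tree:
Each of the 8 symbol leaves contributes 0 ε-transitions.
  b | c → 4 ε-transitions
  a* → 4 ε-transitions
  a*a → 5 ε-transitions
  (a*a)* → 9 ε-transitions
  (b | c)cca(a*a)* → 17 ε-transitions
  a | (b | c)cca(a*a)* → 21 ε-transitions

21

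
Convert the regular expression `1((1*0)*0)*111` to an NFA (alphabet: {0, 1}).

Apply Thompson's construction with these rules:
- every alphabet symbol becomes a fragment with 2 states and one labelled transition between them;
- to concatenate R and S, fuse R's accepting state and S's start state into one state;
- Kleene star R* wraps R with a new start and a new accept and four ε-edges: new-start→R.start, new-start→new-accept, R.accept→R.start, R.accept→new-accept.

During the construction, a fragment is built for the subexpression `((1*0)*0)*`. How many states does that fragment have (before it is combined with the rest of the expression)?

10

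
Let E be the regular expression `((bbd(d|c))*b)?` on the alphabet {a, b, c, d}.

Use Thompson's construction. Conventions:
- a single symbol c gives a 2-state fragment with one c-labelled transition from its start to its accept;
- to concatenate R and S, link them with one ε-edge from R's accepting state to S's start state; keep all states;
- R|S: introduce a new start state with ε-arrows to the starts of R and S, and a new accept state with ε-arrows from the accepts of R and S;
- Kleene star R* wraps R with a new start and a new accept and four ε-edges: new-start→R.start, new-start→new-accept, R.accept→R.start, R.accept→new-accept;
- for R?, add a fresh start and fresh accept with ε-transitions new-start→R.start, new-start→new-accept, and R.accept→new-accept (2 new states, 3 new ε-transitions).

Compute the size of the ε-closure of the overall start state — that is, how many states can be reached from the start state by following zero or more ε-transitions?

6

Work bottom-up. For each fragment F, track |ε-closure(F.start)| and whether F's accept lies in that closure (i.e. whether F accepts ε). A single-symbol fragment has closure size 1 and does not accept ε.
  d|c — new start ε-reaches every alternative's start; none of them accept ε, so the new accept is not reached: |ε-closure| = 1 + 1 + 1 = 3
  bbd(d|c) — |ε-closure| equals the left operand's closure size = 1 (its accept is not ε-reachable, so the closure stops there)
  (bbd(d|c))* — new start has ε-edges to the inner start and to the new accept, so |ε-closure| = 2 + 1 = 3
  (bbd(d|c))*b — the left operand accepts ε, so the closure extends into the next operand (via the concat ε-link); |ε-closure| = 3 + 1 = 4
  ((bbd(d|c))*b)? — |ε-closure| = 1 (new start) + 4 (body) + 1 (new accept, via ε) = 6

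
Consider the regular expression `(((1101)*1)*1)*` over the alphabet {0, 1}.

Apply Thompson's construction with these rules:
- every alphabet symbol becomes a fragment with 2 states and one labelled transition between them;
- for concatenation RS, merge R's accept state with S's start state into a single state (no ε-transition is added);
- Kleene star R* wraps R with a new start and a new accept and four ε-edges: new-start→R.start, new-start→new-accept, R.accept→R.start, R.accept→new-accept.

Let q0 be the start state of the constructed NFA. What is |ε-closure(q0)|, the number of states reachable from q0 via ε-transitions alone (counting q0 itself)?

7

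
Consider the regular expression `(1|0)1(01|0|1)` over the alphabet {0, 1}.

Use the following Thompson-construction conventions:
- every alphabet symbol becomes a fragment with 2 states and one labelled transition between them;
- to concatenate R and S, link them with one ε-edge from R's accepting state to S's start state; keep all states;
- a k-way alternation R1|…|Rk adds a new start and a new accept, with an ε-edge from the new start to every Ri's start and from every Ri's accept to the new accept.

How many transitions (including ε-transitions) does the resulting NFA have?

20

Building bottom-up:
Each of the 7 symbol leaves contributes 1 transition (1 symbol, 0 ε).
  1|0 → 6 transitions (2 symbol, 4 ε)
  01 → 3 transitions (2 symbol, 1 ε)
  01|0|1 → 11 transitions (4 symbol, 7 ε)
  (1|0)1(01|0|1) → 20 transitions (7 symbol, 13 ε)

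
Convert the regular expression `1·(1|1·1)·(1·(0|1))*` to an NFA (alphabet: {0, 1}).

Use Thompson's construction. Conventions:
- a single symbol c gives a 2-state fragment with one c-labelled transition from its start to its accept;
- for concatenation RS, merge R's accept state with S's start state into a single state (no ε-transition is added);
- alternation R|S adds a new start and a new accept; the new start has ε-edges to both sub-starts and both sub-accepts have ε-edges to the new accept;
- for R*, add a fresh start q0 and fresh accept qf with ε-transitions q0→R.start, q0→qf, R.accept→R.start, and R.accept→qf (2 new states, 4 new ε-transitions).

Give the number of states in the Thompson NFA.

16

Bottom-up over the parse tree:
Each of the 7 symbol leaves contributes a 2-state fragment.
  1·1 = 3 states
  1|1·1 = 7 states
  0|1 = 6 states
  1·(0|1) = 7 states
  (1·(0|1))* = 9 states
  1·(1|1·1)·(1·(0|1))* = 16 states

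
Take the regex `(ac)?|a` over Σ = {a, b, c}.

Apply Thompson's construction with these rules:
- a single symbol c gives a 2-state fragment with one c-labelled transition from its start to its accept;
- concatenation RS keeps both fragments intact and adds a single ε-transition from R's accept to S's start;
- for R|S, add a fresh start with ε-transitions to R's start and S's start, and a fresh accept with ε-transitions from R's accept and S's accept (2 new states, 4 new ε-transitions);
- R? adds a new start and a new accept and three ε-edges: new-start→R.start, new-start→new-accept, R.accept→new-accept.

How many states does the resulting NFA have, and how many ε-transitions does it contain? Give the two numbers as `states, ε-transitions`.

10, 8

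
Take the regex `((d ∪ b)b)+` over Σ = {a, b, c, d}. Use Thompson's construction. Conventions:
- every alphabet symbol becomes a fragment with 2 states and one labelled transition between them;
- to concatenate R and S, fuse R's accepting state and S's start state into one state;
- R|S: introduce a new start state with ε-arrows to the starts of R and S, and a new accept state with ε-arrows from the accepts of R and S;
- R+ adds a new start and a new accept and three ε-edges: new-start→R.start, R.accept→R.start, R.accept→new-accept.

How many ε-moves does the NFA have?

7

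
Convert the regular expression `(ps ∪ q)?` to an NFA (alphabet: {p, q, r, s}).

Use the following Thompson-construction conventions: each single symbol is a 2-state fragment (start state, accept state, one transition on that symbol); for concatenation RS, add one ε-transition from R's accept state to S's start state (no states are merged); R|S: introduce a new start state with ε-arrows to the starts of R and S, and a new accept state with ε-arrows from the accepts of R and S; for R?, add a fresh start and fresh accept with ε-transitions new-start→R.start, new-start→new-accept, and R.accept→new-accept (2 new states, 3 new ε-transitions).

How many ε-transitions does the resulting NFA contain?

Per subexpression:
Each of the 3 symbol leaves contributes 0 ε-transitions.
  ps → 1 ε-transition
  ps ∪ q → 5 ε-transitions
  (ps ∪ q)? → 8 ε-transitions

8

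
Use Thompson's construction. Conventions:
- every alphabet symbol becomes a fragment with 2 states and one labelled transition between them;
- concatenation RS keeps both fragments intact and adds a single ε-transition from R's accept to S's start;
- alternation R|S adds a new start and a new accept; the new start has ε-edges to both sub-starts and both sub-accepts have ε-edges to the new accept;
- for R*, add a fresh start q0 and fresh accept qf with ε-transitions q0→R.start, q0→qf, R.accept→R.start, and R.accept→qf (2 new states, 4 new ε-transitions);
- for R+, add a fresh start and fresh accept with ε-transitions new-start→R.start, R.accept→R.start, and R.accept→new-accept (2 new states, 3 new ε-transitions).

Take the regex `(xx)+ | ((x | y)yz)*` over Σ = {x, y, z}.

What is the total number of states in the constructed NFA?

By structural recursion:
Each of the 6 symbol leaves contributes a 2-state fragment.
  xx → 4 states
  (xx)+ → 6 states
  x | y → 6 states
  (x | y)yz → 10 states
  ((x | y)yz)* → 12 states
  (xx)+ | ((x | y)yz)* → 20 states

20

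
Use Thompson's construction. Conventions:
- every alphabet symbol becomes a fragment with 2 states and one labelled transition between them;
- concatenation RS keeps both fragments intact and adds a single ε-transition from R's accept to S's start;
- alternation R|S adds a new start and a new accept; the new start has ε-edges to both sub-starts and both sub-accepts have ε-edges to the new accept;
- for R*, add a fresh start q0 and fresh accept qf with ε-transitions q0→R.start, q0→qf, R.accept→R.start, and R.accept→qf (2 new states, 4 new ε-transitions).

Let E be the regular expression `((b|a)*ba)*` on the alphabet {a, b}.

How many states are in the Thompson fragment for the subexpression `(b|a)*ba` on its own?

12

Fragment for `(b|a)*ba`:
Each of the 4 symbol leaves contributes a 2-state fragment.
  b|a — 6 states
  (b|a)* — 8 states
  (b|a)*ba — 12 states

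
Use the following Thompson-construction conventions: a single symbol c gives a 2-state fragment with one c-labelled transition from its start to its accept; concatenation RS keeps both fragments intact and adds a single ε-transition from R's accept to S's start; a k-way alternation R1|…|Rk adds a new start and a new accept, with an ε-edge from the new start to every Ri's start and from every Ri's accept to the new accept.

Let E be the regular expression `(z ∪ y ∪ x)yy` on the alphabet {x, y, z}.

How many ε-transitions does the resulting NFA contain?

8

Bottom-up over the parse tree:
Each of the 5 symbol leaves contributes 0 ε-transitions.
  z ∪ y ∪ x = 6 ε-transitions
  (z ∪ y ∪ x)yy = 8 ε-transitions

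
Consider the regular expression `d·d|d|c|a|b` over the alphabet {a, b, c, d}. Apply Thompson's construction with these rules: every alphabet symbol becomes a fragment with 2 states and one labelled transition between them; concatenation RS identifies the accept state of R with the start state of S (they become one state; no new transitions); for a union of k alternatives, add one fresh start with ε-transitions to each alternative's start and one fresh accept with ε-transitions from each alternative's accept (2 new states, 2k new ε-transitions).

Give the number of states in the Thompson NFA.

13

Recursing over subexpressions:
Each of the 6 symbol leaves contributes a 2-state fragment.
  d·d → 3 states
  d·d|d|c|a|b → 13 states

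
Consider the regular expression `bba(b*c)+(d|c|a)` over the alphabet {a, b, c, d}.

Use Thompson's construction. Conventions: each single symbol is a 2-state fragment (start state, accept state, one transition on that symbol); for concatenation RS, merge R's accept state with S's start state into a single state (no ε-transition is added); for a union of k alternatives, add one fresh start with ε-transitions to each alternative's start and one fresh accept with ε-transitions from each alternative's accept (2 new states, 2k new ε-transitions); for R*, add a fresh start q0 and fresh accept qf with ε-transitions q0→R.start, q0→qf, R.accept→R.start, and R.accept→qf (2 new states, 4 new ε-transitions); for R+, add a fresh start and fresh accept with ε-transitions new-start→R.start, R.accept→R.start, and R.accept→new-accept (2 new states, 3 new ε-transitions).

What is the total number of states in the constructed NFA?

17

Recursing over subexpressions:
Each of the 8 symbol leaves contributes a 2-state fragment.
  b* → 4 states
  b*c → 5 states
  (b*c)+ → 7 states
  d|c|a → 8 states
  bba(b*c)+(d|c|a) → 17 states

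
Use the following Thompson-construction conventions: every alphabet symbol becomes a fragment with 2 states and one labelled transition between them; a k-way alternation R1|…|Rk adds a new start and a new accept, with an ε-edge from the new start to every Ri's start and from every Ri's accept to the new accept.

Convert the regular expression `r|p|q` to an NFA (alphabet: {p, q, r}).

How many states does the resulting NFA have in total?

Per subexpression:
Each of the 3 symbol leaves contributes a 2-state fragment.
  r|p|q → 8 states

8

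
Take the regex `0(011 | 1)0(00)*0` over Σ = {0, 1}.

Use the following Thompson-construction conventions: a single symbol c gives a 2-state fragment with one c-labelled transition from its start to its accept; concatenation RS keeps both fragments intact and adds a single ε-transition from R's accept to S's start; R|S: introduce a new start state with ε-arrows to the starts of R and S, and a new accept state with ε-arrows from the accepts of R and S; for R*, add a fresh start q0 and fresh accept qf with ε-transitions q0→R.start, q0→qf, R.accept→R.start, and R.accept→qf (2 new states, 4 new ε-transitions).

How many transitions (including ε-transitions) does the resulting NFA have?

24

By structural recursion:
Each of the 9 symbol leaves contributes 1 transition (1 symbol, 0 ε).
  011 = 5 transitions (3 symbol, 2 ε)
  011 | 1 = 10 transitions (4 symbol, 6 ε)
  00 = 3 transitions (2 symbol, 1 ε)
  (00)* = 7 transitions (2 symbol, 5 ε)
  0(011 | 1)0(00)*0 = 24 transitions (9 symbol, 15 ε)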